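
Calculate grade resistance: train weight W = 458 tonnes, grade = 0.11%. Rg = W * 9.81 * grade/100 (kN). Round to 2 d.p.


Rg = W * 9.81 * grade / 100
Rg = 458 * 9.81 * 0.11 / 100
Rg = 4492.98 * 0.0011
Rg = 4.94 kN

4.94


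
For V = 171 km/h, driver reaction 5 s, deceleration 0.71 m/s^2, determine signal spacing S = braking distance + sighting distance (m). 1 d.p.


V = 171 / 3.6 = 47.5 m/s
Braking distance = 47.5^2 / (2*0.71) = 1588.9085 m
Sighting distance = 47.5 * 5 = 237.5 m
S = 1588.9085 + 237.5 = 1826.4 m

1826.4


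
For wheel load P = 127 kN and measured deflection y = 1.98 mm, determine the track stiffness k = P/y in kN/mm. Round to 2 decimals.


Track stiffness k = P / y
k = 127 / 1.98
k = 64.14 kN/mm

64.14


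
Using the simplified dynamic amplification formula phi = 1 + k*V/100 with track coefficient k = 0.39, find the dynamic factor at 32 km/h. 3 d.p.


phi = 1 + k * V / 100
phi = 1 + 0.39 * 32 / 100
phi = 1 + 0.1248
phi = 1.125

1.125


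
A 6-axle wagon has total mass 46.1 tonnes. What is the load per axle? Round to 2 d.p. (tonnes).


Load per axle = total weight / number of axles
Load = 46.1 / 6
Load = 7.68 tonnes

7.68


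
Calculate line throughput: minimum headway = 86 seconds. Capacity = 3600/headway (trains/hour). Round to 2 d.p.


Capacity = 3600 / headway
Capacity = 3600 / 86
Capacity = 41.86 trains/hour

41.86


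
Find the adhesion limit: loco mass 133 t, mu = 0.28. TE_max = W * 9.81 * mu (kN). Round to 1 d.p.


TE_max = W * g * mu
TE_max = 133 * 9.81 * 0.28
TE_max = 1304.73 * 0.28
TE_max = 365.3 kN

365.3


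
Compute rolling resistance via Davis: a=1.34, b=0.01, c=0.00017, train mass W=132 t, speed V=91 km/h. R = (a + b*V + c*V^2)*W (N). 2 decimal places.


b*V = 0.01 * 91 = 0.91
c*V^2 = 0.00017 * 8281 = 1.40777
R_per_t = 1.34 + 0.91 + 1.40777 = 3.65777 N/t
R_total = 3.65777 * 132 = 482.83 N

482.83


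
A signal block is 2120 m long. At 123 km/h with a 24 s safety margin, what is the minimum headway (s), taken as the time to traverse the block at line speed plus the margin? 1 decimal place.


V = 123 / 3.6 = 34.1667 m/s
Block traversal time = 2120 / 34.1667 = 62.0488 s
Headway = 62.0488 + 24
Headway = 86.0 s

86.0


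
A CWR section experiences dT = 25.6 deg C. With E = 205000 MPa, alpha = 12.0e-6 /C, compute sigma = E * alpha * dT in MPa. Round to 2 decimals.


sigma = E * alpha * dT
sigma = 205000 * 12.0e-6 * 25.6
sigma = 2.46 * 25.6
sigma = 62.98 MPa

62.98


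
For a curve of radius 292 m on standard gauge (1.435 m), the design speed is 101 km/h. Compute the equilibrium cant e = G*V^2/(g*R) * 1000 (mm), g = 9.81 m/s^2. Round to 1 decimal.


Convert speed: V = 101 / 3.6 = 28.0556 m/s
Apply formula: e = 1.435 * 28.0556^2 / (9.81 * 292)
e = 1.435 * 787.1142 / 2864.52
e = 0.39431 m = 394.3 mm

394.3


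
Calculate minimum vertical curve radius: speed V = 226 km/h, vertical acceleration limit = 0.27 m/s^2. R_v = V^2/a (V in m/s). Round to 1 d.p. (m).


Convert speed: V = 226 / 3.6 = 62.7778 m/s
V^2 = 3941.0494 m^2/s^2
R_v = 3941.0494 / 0.27
R_v = 14596.5 m

14596.5


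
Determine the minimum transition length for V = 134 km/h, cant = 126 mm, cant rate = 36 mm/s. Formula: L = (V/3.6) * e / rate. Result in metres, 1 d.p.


Convert speed: V = 134 / 3.6 = 37.2222 m/s
L = 37.2222 * 126 / 36
L = 4690.0 / 36
L = 130.3 m

130.3


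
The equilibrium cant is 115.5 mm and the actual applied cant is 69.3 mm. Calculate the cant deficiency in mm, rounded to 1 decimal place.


Cant deficiency = equilibrium cant - actual cant
CD = 115.5 - 69.3
CD = 46.2 mm

46.2


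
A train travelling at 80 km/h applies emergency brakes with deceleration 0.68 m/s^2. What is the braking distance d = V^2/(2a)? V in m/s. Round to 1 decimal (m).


Convert speed: V = 80 / 3.6 = 22.2222 m/s
V^2 = 493.8272
d = 493.8272 / (2 * 0.68)
d = 493.8272 / 1.36
d = 363.1 m

363.1


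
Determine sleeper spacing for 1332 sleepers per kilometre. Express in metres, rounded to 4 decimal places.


Spacing = 1000 m / number of sleepers
Spacing = 1000 / 1332
Spacing = 0.7508 m

0.7508


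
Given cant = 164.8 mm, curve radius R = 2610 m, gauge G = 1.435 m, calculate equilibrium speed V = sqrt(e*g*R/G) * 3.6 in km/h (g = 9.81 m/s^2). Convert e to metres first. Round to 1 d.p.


Convert cant: e = 164.8 mm = 0.1648 m
V_ms = sqrt(0.1648 * 9.81 * 2610 / 1.435)
V_ms = sqrt(2940.45692) = 54.226 m/s
V = 54.226 * 3.6 = 195.2 km/h

195.2


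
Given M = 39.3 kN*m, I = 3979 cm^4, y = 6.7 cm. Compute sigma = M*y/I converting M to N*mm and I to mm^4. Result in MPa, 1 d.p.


Convert units:
M = 39.3 kN*m = 39300000 N*mm
y = 6.7 cm = 67 mm
I = 3979 cm^4 = 39790000 mm^4
sigma = 39300000 * 67 / 39790000
sigma = 66.2 MPa

66.2


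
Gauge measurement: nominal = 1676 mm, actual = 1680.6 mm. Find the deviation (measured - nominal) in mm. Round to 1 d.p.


Deviation = measured - nominal
Deviation = 1680.6 - 1676
Deviation = 4.6 mm

4.6


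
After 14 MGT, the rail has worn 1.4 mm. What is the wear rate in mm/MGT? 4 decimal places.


Wear rate = total wear / cumulative tonnage
Rate = 1.4 / 14
Rate = 0.1000 mm/MGT

0.1000


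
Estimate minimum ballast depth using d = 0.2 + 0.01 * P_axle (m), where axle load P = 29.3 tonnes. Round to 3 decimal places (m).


d = 0.2 + 0.01 * 29.3
d = 0.2 + 0.293
d = 0.493 m

0.493


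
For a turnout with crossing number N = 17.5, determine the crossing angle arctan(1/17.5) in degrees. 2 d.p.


1/N = 1/17.5 = 0.057143
angle = arctan(0.057143) = 0.057081 rad
angle = 0.057081 * 180/pi = 3.27 degrees

3.27


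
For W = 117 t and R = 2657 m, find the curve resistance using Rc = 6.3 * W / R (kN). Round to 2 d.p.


Rc = 6.3 * W / R
Rc = 6.3 * 117 / 2657
Rc = 737.1 / 2657
Rc = 0.28 kN

0.28


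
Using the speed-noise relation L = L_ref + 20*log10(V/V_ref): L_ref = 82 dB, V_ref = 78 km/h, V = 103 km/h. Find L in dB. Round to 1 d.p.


V/V_ref = 103 / 78 = 1.320513
log10(1.320513) = 0.120743
20 * 0.120743 = 2.4149
L = 82 + 2.4149 = 84.4 dB

84.4


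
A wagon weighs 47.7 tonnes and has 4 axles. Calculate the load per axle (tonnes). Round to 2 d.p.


Load per axle = total weight / number of axles
Load = 47.7 / 4
Load = 11.93 tonnes

11.93


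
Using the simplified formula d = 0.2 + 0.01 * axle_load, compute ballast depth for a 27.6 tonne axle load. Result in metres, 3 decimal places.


d = 0.2 + 0.01 * 27.6
d = 0.2 + 0.276
d = 0.476 m

0.476


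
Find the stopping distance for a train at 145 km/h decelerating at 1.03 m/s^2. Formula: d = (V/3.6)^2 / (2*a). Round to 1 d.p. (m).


Convert speed: V = 145 / 3.6 = 40.2778 m/s
V^2 = 1622.2994
d = 1622.2994 / (2 * 1.03)
d = 1622.2994 / 2.06
d = 787.5 m

787.5


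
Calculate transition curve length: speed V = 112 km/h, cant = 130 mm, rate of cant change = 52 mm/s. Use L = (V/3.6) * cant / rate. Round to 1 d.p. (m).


Convert speed: V = 112 / 3.6 = 31.1111 m/s
L = 31.1111 * 130 / 52
L = 4044.4444 / 52
L = 77.8 m

77.8


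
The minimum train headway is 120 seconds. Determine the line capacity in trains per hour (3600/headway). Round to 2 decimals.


Capacity = 3600 / headway
Capacity = 3600 / 120
Capacity = 30.00 trains/hour

30.00


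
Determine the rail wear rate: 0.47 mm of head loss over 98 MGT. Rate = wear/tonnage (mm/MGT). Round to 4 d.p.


Wear rate = total wear / cumulative tonnage
Rate = 0.47 / 98
Rate = 0.0048 mm/MGT

0.0048


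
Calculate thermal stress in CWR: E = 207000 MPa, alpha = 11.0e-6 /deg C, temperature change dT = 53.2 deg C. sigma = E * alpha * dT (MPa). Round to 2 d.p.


sigma = E * alpha * dT
sigma = 207000 * 11.0e-6 * 53.2
sigma = 2.277 * 53.2
sigma = 121.14 MPa

121.14


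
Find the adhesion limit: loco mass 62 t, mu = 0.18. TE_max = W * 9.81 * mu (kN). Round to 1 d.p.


TE_max = W * g * mu
TE_max = 62 * 9.81 * 0.18
TE_max = 608.22 * 0.18
TE_max = 109.5 kN

109.5


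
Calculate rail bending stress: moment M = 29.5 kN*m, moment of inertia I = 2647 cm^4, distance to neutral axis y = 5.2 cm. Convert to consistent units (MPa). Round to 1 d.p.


Convert units:
M = 29.5 kN*m = 29500000 N*mm
y = 5.2 cm = 52 mm
I = 2647 cm^4 = 26470000 mm^4
sigma = 29500000 * 52 / 26470000
sigma = 58.0 MPa

58.0


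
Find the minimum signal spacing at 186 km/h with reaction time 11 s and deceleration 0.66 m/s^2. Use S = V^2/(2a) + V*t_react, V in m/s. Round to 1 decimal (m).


V = 186 / 3.6 = 51.6667 m/s
Braking distance = 51.6667^2 / (2*0.66) = 2022.3064 m
Sighting distance = 51.6667 * 11 = 568.3333 m
S = 2022.3064 + 568.3333 = 2590.6 m

2590.6


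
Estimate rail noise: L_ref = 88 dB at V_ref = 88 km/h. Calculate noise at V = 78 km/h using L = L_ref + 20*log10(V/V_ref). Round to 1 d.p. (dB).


V/V_ref = 78 / 88 = 0.886364
log10(0.886364) = -0.052388
20 * -0.052388 = -1.0478
L = 88 + -1.0478 = 87.0 dB

87.0


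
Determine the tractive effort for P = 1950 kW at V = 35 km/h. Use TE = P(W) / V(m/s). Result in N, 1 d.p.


Convert: P = 1950 kW = 1950000 W
V = 35 / 3.6 = 9.7222 m/s
TE = 1950000 / 9.7222
TE = 200571.4 N

200571.4


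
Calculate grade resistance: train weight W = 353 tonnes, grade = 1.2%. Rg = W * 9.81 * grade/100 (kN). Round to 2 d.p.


Rg = W * 9.81 * grade / 100
Rg = 353 * 9.81 * 1.2 / 100
Rg = 3462.93 * 0.012
Rg = 41.56 kN

41.56


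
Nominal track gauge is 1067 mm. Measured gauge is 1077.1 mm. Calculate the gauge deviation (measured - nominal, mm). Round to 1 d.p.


Deviation = measured - nominal
Deviation = 1077.1 - 1067
Deviation = 10.1 mm

10.1


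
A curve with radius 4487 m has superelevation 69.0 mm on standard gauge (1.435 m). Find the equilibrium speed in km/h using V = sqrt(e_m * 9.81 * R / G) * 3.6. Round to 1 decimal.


Convert cant: e = 69.0 mm = 0.0690 m
V_ms = sqrt(0.0690 * 9.81 * 4487 / 1.435)
V_ms = sqrt(2116.519463) = 46.0056 m/s
V = 46.0056 * 3.6 = 165.6 km/h

165.6


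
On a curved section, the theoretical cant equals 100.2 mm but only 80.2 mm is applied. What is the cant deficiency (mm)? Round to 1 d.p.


Cant deficiency = equilibrium cant - actual cant
CD = 100.2 - 80.2
CD = 20.0 mm

20.0


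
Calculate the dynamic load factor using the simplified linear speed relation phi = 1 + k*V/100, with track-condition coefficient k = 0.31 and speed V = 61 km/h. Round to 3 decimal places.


phi = 1 + k * V / 100
phi = 1 + 0.31 * 61 / 100
phi = 1 + 0.1891
phi = 1.189

1.189


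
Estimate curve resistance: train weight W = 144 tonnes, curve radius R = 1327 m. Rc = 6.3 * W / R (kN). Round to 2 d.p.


Rc = 6.3 * W / R
Rc = 6.3 * 144 / 1327
Rc = 907.2 / 1327
Rc = 0.68 kN

0.68


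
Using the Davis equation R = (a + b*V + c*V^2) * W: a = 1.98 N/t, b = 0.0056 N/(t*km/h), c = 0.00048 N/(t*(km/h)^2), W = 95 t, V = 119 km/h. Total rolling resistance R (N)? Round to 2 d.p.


b*V = 0.0056 * 119 = 0.6664
c*V^2 = 0.00048 * 14161 = 6.79728
R_per_t = 1.98 + 0.6664 + 6.79728 = 9.44368 N/t
R_total = 9.44368 * 95 = 897.15 N

897.15


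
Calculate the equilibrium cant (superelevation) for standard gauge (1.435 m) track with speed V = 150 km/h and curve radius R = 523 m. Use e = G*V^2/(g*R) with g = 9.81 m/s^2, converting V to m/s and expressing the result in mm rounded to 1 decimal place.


Convert speed: V = 150 / 3.6 = 41.6667 m/s
Apply formula: e = 1.435 * 41.6667^2 / (9.81 * 523)
e = 1.435 * 1736.1111 / 5130.63
e = 0.485578 m = 485.6 mm

485.6


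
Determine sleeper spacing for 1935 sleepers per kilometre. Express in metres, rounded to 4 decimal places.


Spacing = 1000 m / number of sleepers
Spacing = 1000 / 1935
Spacing = 0.5168 m

0.5168


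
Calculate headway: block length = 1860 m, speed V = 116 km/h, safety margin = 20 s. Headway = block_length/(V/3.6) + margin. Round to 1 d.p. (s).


V = 116 / 3.6 = 32.2222 m/s
Block traversal time = 1860 / 32.2222 = 57.7241 s
Headway = 57.7241 + 20
Headway = 77.7 s

77.7


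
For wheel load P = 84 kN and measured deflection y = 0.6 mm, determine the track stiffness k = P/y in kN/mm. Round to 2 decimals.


Track stiffness k = P / y
k = 84 / 0.6
k = 140.00 kN/mm

140.00


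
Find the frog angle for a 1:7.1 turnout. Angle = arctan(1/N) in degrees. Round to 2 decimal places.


1/N = 1/7.1 = 0.140845
angle = arctan(0.140845) = 0.139925 rad
angle = 0.139925 * 180/pi = 8.02 degrees

8.02


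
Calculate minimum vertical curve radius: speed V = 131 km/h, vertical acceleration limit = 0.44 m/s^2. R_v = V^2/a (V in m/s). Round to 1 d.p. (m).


Convert speed: V = 131 / 3.6 = 36.3889 m/s
V^2 = 1324.1512 m^2/s^2
R_v = 1324.1512 / 0.44
R_v = 3009.4 m

3009.4


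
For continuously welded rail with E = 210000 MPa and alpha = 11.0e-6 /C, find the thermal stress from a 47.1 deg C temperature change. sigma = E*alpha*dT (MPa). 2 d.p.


sigma = E * alpha * dT
sigma = 210000 * 11.0e-6 * 47.1
sigma = 2.31 * 47.1
sigma = 108.80 MPa

108.80


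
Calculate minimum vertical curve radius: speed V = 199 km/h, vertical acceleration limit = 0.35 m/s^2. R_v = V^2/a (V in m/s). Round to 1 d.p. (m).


Convert speed: V = 199 / 3.6 = 55.2778 m/s
V^2 = 3055.6327 m^2/s^2
R_v = 3055.6327 / 0.35
R_v = 8730.4 m

8730.4


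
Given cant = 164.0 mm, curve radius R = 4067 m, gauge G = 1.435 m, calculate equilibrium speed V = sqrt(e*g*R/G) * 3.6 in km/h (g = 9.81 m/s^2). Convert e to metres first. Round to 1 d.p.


Convert cant: e = 164.0 mm = 0.1640 m
V_ms = sqrt(0.1640 * 9.81 * 4067 / 1.435)
V_ms = sqrt(4559.688) = 67.5255 m/s
V = 67.5255 * 3.6 = 243.1 km/h

243.1


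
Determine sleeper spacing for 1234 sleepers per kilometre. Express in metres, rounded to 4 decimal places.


Spacing = 1000 m / number of sleepers
Spacing = 1000 / 1234
Spacing = 0.8104 m

0.8104


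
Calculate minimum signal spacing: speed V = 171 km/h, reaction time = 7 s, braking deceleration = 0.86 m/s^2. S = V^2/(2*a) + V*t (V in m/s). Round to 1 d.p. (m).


V = 171 / 3.6 = 47.5 m/s
Braking distance = 47.5^2 / (2*0.86) = 1311.7733 m
Sighting distance = 47.5 * 7 = 332.5 m
S = 1311.7733 + 332.5 = 1644.3 m

1644.3


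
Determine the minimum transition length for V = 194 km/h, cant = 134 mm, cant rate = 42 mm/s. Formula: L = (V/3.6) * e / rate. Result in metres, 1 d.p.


Convert speed: V = 194 / 3.6 = 53.8889 m/s
L = 53.8889 * 134 / 42
L = 7221.1111 / 42
L = 171.9 m

171.9


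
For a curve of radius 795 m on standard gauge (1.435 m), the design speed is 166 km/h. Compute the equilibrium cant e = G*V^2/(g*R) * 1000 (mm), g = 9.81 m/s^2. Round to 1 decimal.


Convert speed: V = 166 / 3.6 = 46.1111 m/s
Apply formula: e = 1.435 * 46.1111^2 / (9.81 * 795)
e = 1.435 * 2126.2346 / 7798.95
e = 0.391225 m = 391.2 mm

391.2


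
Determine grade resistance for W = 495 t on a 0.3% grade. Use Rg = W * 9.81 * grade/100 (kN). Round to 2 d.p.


Rg = W * 9.81 * grade / 100
Rg = 495 * 9.81 * 0.3 / 100
Rg = 4855.95 * 0.003
Rg = 14.57 kN

14.57


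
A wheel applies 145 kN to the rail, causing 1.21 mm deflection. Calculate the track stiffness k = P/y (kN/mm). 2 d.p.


Track stiffness k = P / y
k = 145 / 1.21
k = 119.83 kN/mm

119.83


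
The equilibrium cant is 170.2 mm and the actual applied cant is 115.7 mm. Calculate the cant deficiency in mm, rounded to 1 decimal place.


Cant deficiency = equilibrium cant - actual cant
CD = 170.2 - 115.7
CD = 54.5 mm

54.5


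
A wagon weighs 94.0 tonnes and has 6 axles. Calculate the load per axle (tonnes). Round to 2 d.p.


Load per axle = total weight / number of axles
Load = 94.0 / 6
Load = 15.67 tonnes

15.67


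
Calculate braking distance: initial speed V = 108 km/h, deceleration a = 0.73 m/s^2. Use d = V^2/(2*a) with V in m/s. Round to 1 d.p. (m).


Convert speed: V = 108 / 3.6 = 30.0 m/s
V^2 = 900.0
d = 900.0 / (2 * 0.73)
d = 900.0 / 1.46
d = 616.4 m

616.4


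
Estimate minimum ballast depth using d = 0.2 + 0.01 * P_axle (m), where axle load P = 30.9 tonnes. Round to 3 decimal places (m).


d = 0.2 + 0.01 * 30.9
d = 0.2 + 0.309
d = 0.509 m

0.509


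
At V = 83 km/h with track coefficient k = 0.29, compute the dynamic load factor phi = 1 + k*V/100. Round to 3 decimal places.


phi = 1 + k * V / 100
phi = 1 + 0.29 * 83 / 100
phi = 1 + 0.2407
phi = 1.241

1.241


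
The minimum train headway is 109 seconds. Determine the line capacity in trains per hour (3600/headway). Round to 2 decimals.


Capacity = 3600 / headway
Capacity = 3600 / 109
Capacity = 33.03 trains/hour

33.03


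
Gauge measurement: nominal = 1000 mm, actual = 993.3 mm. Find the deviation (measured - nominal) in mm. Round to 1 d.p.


Deviation = measured - nominal
Deviation = 993.3 - 1000
Deviation = -6.7 mm

-6.7


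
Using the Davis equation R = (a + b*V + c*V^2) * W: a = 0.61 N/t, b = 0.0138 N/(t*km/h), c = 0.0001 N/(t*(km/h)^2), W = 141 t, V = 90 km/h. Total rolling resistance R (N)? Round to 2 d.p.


b*V = 0.0138 * 90 = 1.242
c*V^2 = 0.0001 * 8100 = 0.81
R_per_t = 0.61 + 1.242 + 0.81 = 2.662 N/t
R_total = 2.662 * 141 = 375.34 N

375.34


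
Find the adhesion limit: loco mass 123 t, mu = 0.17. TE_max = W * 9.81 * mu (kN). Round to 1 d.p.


TE_max = W * g * mu
TE_max = 123 * 9.81 * 0.17
TE_max = 1206.63 * 0.17
TE_max = 205.1 kN

205.1


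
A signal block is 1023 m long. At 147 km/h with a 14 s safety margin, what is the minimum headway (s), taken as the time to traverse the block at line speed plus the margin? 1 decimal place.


V = 147 / 3.6 = 40.8333 m/s
Block traversal time = 1023 / 40.8333 = 25.0531 s
Headway = 25.0531 + 14
Headway = 39.1 s

39.1


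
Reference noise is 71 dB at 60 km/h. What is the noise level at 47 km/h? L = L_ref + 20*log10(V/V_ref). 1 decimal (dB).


V/V_ref = 47 / 60 = 0.783333
log10(0.783333) = -0.106053
20 * -0.106053 = -2.1211
L = 71 + -2.1211 = 68.9 dB

68.9


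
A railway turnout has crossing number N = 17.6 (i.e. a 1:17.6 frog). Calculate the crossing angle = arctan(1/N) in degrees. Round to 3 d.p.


1/N = 1/17.6 = 0.056818
angle = arctan(0.056818) = 0.056757 rad
angle = 0.056757 * 180/pi = 3.252 degrees

3.252


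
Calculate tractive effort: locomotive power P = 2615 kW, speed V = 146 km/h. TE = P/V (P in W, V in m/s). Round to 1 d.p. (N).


Convert: P = 2615 kW = 2615000 W
V = 146 / 3.6 = 40.5556 m/s
TE = 2615000 / 40.5556
TE = 64479.5 N

64479.5


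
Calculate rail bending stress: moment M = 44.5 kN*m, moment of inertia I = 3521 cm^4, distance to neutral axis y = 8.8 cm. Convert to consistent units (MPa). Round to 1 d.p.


Convert units:
M = 44.5 kN*m = 44500000 N*mm
y = 8.8 cm = 88 mm
I = 3521 cm^4 = 35210000 mm^4
sigma = 44500000 * 88 / 35210000
sigma = 111.2 MPa

111.2


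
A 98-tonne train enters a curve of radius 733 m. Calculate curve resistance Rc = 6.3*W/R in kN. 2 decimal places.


Rc = 6.3 * W / R
Rc = 6.3 * 98 / 733
Rc = 617.4 / 733
Rc = 0.84 kN

0.84


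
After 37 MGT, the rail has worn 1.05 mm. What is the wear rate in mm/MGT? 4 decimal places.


Wear rate = total wear / cumulative tonnage
Rate = 1.05 / 37
Rate = 0.0284 mm/MGT

0.0284


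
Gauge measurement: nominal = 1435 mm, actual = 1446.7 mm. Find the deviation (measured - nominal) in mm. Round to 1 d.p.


Deviation = measured - nominal
Deviation = 1446.7 - 1435
Deviation = 11.7 mm

11.7


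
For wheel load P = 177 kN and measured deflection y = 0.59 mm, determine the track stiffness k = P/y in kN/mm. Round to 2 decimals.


Track stiffness k = P / y
k = 177 / 0.59
k = 300.00 kN/mm

300.00


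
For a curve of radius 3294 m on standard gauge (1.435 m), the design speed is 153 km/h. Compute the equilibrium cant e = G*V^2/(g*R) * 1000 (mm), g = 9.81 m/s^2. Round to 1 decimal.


Convert speed: V = 153 / 3.6 = 42.5 m/s
Apply formula: e = 1.435 * 42.5^2 / (9.81 * 3294)
e = 1.435 * 1806.25 / 32314.14
e = 0.080212 m = 80.2 mm

80.2


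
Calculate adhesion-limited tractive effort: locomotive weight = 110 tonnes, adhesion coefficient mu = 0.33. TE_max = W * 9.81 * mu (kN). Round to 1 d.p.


TE_max = W * g * mu
TE_max = 110 * 9.81 * 0.33
TE_max = 1079.1 * 0.33
TE_max = 356.1 kN

356.1


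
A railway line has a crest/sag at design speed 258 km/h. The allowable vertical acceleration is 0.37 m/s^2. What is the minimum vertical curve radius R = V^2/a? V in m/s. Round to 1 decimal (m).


Convert speed: V = 258 / 3.6 = 71.6667 m/s
V^2 = 5136.1111 m^2/s^2
R_v = 5136.1111 / 0.37
R_v = 13881.4 m

13881.4


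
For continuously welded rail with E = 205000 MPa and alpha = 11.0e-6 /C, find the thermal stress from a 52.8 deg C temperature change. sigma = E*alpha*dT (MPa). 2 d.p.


sigma = E * alpha * dT
sigma = 205000 * 11.0e-6 * 52.8
sigma = 2.255 * 52.8
sigma = 119.06 MPa

119.06


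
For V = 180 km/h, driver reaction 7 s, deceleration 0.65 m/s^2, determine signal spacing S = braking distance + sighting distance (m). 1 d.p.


V = 180 / 3.6 = 50.0 m/s
Braking distance = 50.0^2 / (2*0.65) = 1923.0769 m
Sighting distance = 50.0 * 7 = 350.0 m
S = 1923.0769 + 350.0 = 2273.1 m

2273.1


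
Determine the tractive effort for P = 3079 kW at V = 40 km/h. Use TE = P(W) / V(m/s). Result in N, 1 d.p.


Convert: P = 3079 kW = 3079000 W
V = 40 / 3.6 = 11.1111 m/s
TE = 3079000 / 11.1111
TE = 277110.0 N

277110.0


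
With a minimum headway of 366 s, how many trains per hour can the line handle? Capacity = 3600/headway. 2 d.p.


Capacity = 3600 / headway
Capacity = 3600 / 366
Capacity = 9.84 trains/hour

9.84


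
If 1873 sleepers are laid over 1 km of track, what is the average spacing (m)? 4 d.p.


Spacing = 1000 m / number of sleepers
Spacing = 1000 / 1873
Spacing = 0.5339 m

0.5339


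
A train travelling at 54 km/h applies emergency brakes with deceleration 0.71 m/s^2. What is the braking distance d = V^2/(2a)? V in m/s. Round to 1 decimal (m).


Convert speed: V = 54 / 3.6 = 15.0 m/s
V^2 = 225.0
d = 225.0 / (2 * 0.71)
d = 225.0 / 1.42
d = 158.5 m

158.5


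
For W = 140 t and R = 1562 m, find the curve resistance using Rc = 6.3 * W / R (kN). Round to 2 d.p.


Rc = 6.3 * W / R
Rc = 6.3 * 140 / 1562
Rc = 882.0 / 1562
Rc = 0.56 kN

0.56


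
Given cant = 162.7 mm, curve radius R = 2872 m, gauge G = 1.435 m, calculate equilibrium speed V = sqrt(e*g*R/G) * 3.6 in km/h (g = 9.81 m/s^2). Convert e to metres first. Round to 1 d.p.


Convert cant: e = 162.7 mm = 0.1627 m
V_ms = sqrt(0.1627 * 9.81 * 2872 / 1.435)
V_ms = sqrt(3194.398511) = 56.519 m/s
V = 56.519 * 3.6 = 203.5 km/h

203.5


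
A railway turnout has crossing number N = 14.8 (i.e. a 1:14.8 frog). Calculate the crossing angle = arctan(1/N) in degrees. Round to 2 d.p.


1/N = 1/14.8 = 0.067568
angle = arctan(0.067568) = 0.067465 rad
angle = 0.067465 * 180/pi = 3.87 degrees

3.87


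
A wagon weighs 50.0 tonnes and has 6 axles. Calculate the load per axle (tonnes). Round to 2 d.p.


Load per axle = total weight / number of axles
Load = 50.0 / 6
Load = 8.33 tonnes

8.33


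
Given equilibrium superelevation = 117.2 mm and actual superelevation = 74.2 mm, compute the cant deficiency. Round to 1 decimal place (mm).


Cant deficiency = equilibrium cant - actual cant
CD = 117.2 - 74.2
CD = 43.0 mm

43.0


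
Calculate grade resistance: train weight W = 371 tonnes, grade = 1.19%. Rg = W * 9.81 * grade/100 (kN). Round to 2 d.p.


Rg = W * 9.81 * grade / 100
Rg = 371 * 9.81 * 1.19 / 100
Rg = 3639.51 * 0.0119
Rg = 43.31 kN

43.31


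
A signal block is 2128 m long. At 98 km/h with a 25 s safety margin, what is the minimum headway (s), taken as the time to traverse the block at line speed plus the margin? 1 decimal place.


V = 98 / 3.6 = 27.2222 m/s
Block traversal time = 2128 / 27.2222 = 78.1714 s
Headway = 78.1714 + 25
Headway = 103.2 s

103.2


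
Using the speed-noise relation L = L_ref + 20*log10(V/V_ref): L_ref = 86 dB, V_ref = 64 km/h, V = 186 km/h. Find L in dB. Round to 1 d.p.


V/V_ref = 186 / 64 = 2.90625
log10(2.90625) = 0.463333
20 * 0.463333 = 9.2667
L = 86 + 9.2667 = 95.3 dB

95.3


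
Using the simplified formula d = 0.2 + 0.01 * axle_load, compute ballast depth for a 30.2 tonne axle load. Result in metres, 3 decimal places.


d = 0.2 + 0.01 * 30.2
d = 0.2 + 0.302
d = 0.502 m

0.502


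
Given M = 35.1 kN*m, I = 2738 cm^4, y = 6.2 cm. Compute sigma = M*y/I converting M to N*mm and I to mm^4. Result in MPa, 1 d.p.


Convert units:
M = 35.1 kN*m = 35100000 N*mm
y = 6.2 cm = 62 mm
I = 2738 cm^4 = 27380000 mm^4
sigma = 35100000 * 62 / 27380000
sigma = 79.5 MPa

79.5


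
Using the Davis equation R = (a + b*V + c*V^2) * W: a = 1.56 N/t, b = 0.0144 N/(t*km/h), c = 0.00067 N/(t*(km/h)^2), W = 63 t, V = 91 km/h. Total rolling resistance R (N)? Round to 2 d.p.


b*V = 0.0144 * 91 = 1.3104
c*V^2 = 0.00067 * 8281 = 5.54827
R_per_t = 1.56 + 1.3104 + 5.54827 = 8.41867 N/t
R_total = 8.41867 * 63 = 530.38 N

530.38


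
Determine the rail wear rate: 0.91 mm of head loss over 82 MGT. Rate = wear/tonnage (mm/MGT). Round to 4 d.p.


Wear rate = total wear / cumulative tonnage
Rate = 0.91 / 82
Rate = 0.0111 mm/MGT

0.0111


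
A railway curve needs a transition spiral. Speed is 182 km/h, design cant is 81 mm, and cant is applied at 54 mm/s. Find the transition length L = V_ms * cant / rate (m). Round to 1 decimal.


Convert speed: V = 182 / 3.6 = 50.5556 m/s
L = 50.5556 * 81 / 54
L = 4095.0 / 54
L = 75.8 m

75.8


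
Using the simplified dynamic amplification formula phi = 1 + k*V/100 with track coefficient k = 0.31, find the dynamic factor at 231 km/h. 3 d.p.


phi = 1 + k * V / 100
phi = 1 + 0.31 * 231 / 100
phi = 1 + 0.7161
phi = 1.716

1.716


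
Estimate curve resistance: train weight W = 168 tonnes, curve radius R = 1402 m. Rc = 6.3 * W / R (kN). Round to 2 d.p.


Rc = 6.3 * W / R
Rc = 6.3 * 168 / 1402
Rc = 1058.4 / 1402
Rc = 0.75 kN

0.75


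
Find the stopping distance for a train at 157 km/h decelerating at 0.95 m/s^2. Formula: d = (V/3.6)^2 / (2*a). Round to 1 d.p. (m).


Convert speed: V = 157 / 3.6 = 43.6111 m/s
V^2 = 1901.929
d = 1901.929 / (2 * 0.95)
d = 1901.929 / 1.9
d = 1001.0 m

1001.0


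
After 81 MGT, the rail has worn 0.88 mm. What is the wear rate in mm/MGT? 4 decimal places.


Wear rate = total wear / cumulative tonnage
Rate = 0.88 / 81
Rate = 0.0109 mm/MGT

0.0109


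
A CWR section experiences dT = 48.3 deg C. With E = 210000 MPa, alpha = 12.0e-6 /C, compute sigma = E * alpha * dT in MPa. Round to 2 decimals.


sigma = E * alpha * dT
sigma = 210000 * 12.0e-6 * 48.3
sigma = 2.52 * 48.3
sigma = 121.72 MPa

121.72


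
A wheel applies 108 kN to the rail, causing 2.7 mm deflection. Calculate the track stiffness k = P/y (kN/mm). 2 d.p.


Track stiffness k = P / y
k = 108 / 2.7
k = 40.00 kN/mm

40.00


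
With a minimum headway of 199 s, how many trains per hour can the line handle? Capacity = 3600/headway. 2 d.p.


Capacity = 3600 / headway
Capacity = 3600 / 199
Capacity = 18.09 trains/hour

18.09


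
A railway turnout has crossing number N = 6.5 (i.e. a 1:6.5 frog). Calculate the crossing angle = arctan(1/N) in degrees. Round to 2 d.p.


1/N = 1/6.5 = 0.153846
angle = arctan(0.153846) = 0.152649 rad
angle = 0.152649 * 180/pi = 8.75 degrees

8.75


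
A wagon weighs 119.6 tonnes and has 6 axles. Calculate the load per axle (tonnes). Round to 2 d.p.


Load per axle = total weight / number of axles
Load = 119.6 / 6
Load = 19.93 tonnes

19.93


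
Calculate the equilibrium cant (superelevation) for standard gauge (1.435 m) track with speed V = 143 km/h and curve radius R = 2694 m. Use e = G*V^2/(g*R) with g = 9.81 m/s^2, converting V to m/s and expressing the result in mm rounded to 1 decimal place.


Convert speed: V = 143 / 3.6 = 39.7222 m/s
Apply formula: e = 1.435 * 39.7222^2 / (9.81 * 2694)
e = 1.435 * 1577.8549 / 26428.14
e = 0.085675 m = 85.7 mm

85.7


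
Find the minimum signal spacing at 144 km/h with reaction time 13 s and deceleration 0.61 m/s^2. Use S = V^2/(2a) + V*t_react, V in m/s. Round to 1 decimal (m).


V = 144 / 3.6 = 40.0 m/s
Braking distance = 40.0^2 / (2*0.61) = 1311.4754 m
Sighting distance = 40.0 * 13 = 520.0 m
S = 1311.4754 + 520.0 = 1831.5 m

1831.5


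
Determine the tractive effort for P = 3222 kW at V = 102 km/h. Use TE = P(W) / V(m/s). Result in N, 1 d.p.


Convert: P = 3222 kW = 3222000 W
V = 102 / 3.6 = 28.3333 m/s
TE = 3222000 / 28.3333
TE = 113717.6 N

113717.6


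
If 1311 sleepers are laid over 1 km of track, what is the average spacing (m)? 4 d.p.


Spacing = 1000 m / number of sleepers
Spacing = 1000 / 1311
Spacing = 0.7628 m

0.7628


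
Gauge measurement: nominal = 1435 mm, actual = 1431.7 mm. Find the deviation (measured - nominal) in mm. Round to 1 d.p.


Deviation = measured - nominal
Deviation = 1431.7 - 1435
Deviation = -3.3 mm

-3.3


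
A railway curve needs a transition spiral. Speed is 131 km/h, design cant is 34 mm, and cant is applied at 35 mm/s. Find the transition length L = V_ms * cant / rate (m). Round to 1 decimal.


Convert speed: V = 131 / 3.6 = 36.3889 m/s
L = 36.3889 * 34 / 35
L = 1237.2222 / 35
L = 35.3 m

35.3


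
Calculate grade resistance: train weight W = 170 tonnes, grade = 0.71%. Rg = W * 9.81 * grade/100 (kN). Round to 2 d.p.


Rg = W * 9.81 * grade / 100
Rg = 170 * 9.81 * 0.71 / 100
Rg = 1667.7 * 0.0071
Rg = 11.84 kN

11.84


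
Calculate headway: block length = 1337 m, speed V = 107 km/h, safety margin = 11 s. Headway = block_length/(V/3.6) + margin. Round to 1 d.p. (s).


V = 107 / 3.6 = 29.7222 m/s
Block traversal time = 1337 / 29.7222 = 44.9832 s
Headway = 44.9832 + 11
Headway = 56.0 s

56.0


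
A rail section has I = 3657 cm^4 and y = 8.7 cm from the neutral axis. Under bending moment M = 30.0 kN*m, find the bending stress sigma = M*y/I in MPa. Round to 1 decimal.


Convert units:
M = 30.0 kN*m = 30000000 N*mm
y = 8.7 cm = 87 mm
I = 3657 cm^4 = 36570000 mm^4
sigma = 30000000 * 87 / 36570000
sigma = 71.4 MPa

71.4


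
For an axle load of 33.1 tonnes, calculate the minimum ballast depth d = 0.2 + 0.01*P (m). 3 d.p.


d = 0.2 + 0.01 * 33.1
d = 0.2 + 0.331
d = 0.531 m

0.531


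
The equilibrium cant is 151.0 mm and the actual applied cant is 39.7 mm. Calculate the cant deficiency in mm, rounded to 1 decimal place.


Cant deficiency = equilibrium cant - actual cant
CD = 151.0 - 39.7
CD = 111.3 mm

111.3


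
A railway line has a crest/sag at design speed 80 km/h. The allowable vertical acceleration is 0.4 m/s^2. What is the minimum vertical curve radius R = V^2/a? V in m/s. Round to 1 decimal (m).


Convert speed: V = 80 / 3.6 = 22.2222 m/s
V^2 = 493.8272 m^2/s^2
R_v = 493.8272 / 0.4
R_v = 1234.6 m

1234.6


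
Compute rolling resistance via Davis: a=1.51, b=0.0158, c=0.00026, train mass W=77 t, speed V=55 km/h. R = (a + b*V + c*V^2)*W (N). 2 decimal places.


b*V = 0.0158 * 55 = 0.869
c*V^2 = 0.00026 * 3025 = 0.7865
R_per_t = 1.51 + 0.869 + 0.7865 = 3.1655 N/t
R_total = 3.1655 * 77 = 243.74 N

243.74


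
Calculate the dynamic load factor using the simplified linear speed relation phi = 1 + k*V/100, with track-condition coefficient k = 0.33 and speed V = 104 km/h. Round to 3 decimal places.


phi = 1 + k * V / 100
phi = 1 + 0.33 * 104 / 100
phi = 1 + 0.3432
phi = 1.343

1.343


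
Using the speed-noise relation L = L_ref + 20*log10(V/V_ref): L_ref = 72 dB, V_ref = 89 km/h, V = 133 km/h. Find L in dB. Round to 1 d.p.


V/V_ref = 133 / 89 = 1.494382
log10(1.494382) = 0.174462
20 * 0.174462 = 3.4892
L = 72 + 3.4892 = 75.5 dB

75.5


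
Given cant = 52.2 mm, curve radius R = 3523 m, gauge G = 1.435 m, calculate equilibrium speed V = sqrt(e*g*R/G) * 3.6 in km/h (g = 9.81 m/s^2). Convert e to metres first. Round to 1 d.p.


Convert cant: e = 52.2 mm = 0.0522 m
V_ms = sqrt(0.0522 * 9.81 * 3523 / 1.435)
V_ms = sqrt(1257.188074) = 35.4568 m/s
V = 35.4568 * 3.6 = 127.6 km/h

127.6


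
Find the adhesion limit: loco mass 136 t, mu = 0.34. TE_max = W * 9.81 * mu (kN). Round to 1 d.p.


TE_max = W * g * mu
TE_max = 136 * 9.81 * 0.34
TE_max = 1334.16 * 0.34
TE_max = 453.6 kN

453.6


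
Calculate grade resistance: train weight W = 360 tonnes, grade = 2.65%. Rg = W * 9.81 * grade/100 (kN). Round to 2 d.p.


Rg = W * 9.81 * grade / 100
Rg = 360 * 9.81 * 2.65 / 100
Rg = 3531.6 * 0.0265
Rg = 93.59 kN

93.59


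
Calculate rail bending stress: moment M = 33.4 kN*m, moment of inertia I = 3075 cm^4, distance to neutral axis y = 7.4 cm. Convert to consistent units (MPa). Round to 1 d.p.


Convert units:
M = 33.4 kN*m = 33400000 N*mm
y = 7.4 cm = 74 mm
I = 3075 cm^4 = 30750000 mm^4
sigma = 33400000 * 74 / 30750000
sigma = 80.4 MPa

80.4


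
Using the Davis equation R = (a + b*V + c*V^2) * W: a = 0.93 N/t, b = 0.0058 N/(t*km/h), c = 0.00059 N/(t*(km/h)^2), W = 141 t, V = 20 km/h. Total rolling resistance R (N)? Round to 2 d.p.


b*V = 0.0058 * 20 = 0.116
c*V^2 = 0.00059 * 400 = 0.236
R_per_t = 0.93 + 0.116 + 0.236 = 1.282 N/t
R_total = 1.282 * 141 = 180.76 N

180.76


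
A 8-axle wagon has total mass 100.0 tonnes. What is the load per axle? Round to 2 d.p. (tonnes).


Load per axle = total weight / number of axles
Load = 100.0 / 8
Load = 12.50 tonnes

12.50


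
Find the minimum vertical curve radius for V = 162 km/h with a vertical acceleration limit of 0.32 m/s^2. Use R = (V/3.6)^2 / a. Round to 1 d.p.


Convert speed: V = 162 / 3.6 = 45.0 m/s
V^2 = 2025.0 m^2/s^2
R_v = 2025.0 / 0.32
R_v = 6328.1 m

6328.1


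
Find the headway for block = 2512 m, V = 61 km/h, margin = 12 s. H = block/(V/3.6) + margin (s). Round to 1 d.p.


V = 61 / 3.6 = 16.9444 m/s
Block traversal time = 2512 / 16.9444 = 148.2492 s
Headway = 148.2492 + 12
Headway = 160.2 s

160.2


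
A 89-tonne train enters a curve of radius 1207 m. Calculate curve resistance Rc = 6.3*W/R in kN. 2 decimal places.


Rc = 6.3 * W / R
Rc = 6.3 * 89 / 1207
Rc = 560.7 / 1207
Rc = 0.46 kN

0.46


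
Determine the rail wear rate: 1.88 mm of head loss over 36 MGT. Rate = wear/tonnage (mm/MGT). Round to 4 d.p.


Wear rate = total wear / cumulative tonnage
Rate = 1.88 / 36
Rate = 0.0522 mm/MGT

0.0522


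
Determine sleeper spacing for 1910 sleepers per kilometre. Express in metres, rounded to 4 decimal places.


Spacing = 1000 m / number of sleepers
Spacing = 1000 / 1910
Spacing = 0.5236 m

0.5236


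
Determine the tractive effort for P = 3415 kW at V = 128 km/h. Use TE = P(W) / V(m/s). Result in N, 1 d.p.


Convert: P = 3415 kW = 3415000 W
V = 128 / 3.6 = 35.5556 m/s
TE = 3415000 / 35.5556
TE = 96046.9 N

96046.9


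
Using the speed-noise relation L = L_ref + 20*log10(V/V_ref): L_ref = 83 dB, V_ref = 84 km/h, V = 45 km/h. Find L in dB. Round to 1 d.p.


V/V_ref = 45 / 84 = 0.535714
log10(0.535714) = -0.271067
20 * -0.271067 = -5.4213
L = 83 + -5.4213 = 77.6 dB

77.6


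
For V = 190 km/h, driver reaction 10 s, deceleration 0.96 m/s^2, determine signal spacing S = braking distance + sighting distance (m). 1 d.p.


V = 190 / 3.6 = 52.7778 m/s
Braking distance = 52.7778^2 / (2*0.96) = 1450.778 m
Sighting distance = 52.7778 * 10 = 527.7778 m
S = 1450.778 + 527.7778 = 1978.6 m

1978.6


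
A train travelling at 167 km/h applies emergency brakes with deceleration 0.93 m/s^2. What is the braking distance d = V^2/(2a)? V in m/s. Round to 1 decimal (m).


Convert speed: V = 167 / 3.6 = 46.3889 m/s
V^2 = 2151.929
d = 2151.929 / (2 * 0.93)
d = 2151.929 / 1.86
d = 1157.0 m

1157.0


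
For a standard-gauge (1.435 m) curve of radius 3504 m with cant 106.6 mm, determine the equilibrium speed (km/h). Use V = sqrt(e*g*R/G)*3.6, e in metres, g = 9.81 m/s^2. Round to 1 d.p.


Convert cant: e = 106.6 mm = 0.1066 m
V_ms = sqrt(0.1066 * 9.81 * 3504 / 1.435)
V_ms = sqrt(2553.514971) = 50.5323 m/s
V = 50.5323 * 3.6 = 181.9 km/h

181.9


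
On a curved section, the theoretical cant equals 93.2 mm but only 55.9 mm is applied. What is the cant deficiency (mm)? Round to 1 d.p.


Cant deficiency = equilibrium cant - actual cant
CD = 93.2 - 55.9
CD = 37.3 mm

37.3


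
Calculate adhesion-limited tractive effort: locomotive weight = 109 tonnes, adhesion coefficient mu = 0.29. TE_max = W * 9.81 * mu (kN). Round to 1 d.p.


TE_max = W * g * mu
TE_max = 109 * 9.81 * 0.29
TE_max = 1069.29 * 0.29
TE_max = 310.1 kN

310.1


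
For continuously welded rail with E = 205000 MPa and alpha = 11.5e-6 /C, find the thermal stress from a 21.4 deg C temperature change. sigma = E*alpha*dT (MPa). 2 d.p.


sigma = E * alpha * dT
sigma = 205000 * 11.5e-6 * 21.4
sigma = 2.3575 * 21.4
sigma = 50.45 MPa

50.45


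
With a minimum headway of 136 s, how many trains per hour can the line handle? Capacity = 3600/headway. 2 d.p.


Capacity = 3600 / headway
Capacity = 3600 / 136
Capacity = 26.47 trains/hour

26.47


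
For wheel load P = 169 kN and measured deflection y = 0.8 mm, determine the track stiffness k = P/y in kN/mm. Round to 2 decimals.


Track stiffness k = P / y
k = 169 / 0.8
k = 211.25 kN/mm

211.25


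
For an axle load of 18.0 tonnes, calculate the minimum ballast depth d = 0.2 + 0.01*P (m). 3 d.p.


d = 0.2 + 0.01 * 18.0
d = 0.2 + 0.18
d = 0.380 m

0.380


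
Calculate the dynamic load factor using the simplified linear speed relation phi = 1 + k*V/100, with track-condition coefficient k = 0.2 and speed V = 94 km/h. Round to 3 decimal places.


phi = 1 + k * V / 100
phi = 1 + 0.2 * 94 / 100
phi = 1 + 0.188
phi = 1.188

1.188


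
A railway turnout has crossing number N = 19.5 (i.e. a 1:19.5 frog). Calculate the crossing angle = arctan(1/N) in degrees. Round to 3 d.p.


1/N = 1/19.5 = 0.051282
angle = arctan(0.051282) = 0.051237 rad
angle = 0.051237 * 180/pi = 2.936 degrees

2.936


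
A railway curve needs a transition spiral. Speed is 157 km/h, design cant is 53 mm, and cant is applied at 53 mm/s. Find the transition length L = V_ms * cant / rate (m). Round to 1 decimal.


Convert speed: V = 157 / 3.6 = 43.6111 m/s
L = 43.6111 * 53 / 53
L = 2311.3889 / 53
L = 43.6 m

43.6


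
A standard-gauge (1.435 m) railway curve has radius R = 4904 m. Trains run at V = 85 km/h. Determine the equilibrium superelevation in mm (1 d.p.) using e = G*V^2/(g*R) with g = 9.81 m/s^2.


Convert speed: V = 85 / 3.6 = 23.6111 m/s
Apply formula: e = 1.435 * 23.6111^2 / (9.81 * 4904)
e = 1.435 * 557.4846 / 48108.24
e = 0.016629 m = 16.6 mm

16.6


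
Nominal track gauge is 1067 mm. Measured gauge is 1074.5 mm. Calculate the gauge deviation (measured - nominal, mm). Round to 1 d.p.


Deviation = measured - nominal
Deviation = 1074.5 - 1067
Deviation = 7.5 mm

7.5


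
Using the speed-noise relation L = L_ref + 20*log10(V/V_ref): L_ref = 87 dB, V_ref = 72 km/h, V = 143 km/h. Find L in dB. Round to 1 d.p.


V/V_ref = 143 / 72 = 1.986111
log10(1.986111) = 0.298004
20 * 0.298004 = 5.9601
L = 87 + 5.9601 = 93.0 dB

93.0


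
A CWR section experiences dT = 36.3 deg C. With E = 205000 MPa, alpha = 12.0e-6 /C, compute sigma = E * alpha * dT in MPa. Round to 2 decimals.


sigma = E * alpha * dT
sigma = 205000 * 12.0e-6 * 36.3
sigma = 2.46 * 36.3
sigma = 89.30 MPa

89.30


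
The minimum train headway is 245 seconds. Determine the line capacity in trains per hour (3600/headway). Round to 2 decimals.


Capacity = 3600 / headway
Capacity = 3600 / 245
Capacity = 14.69 trains/hour

14.69


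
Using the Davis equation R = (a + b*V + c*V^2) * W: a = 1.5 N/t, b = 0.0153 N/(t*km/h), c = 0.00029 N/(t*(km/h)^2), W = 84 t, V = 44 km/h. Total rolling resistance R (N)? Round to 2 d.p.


b*V = 0.0153 * 44 = 0.6732
c*V^2 = 0.00029 * 1936 = 0.56144
R_per_t = 1.5 + 0.6732 + 0.56144 = 2.73464 N/t
R_total = 2.73464 * 84 = 229.71 N

229.71


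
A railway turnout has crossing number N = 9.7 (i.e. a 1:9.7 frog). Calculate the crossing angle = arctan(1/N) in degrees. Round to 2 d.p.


1/N = 1/9.7 = 0.103093
angle = arctan(0.103093) = 0.10273 rad
angle = 0.10273 * 180/pi = 5.89 degrees

5.89
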